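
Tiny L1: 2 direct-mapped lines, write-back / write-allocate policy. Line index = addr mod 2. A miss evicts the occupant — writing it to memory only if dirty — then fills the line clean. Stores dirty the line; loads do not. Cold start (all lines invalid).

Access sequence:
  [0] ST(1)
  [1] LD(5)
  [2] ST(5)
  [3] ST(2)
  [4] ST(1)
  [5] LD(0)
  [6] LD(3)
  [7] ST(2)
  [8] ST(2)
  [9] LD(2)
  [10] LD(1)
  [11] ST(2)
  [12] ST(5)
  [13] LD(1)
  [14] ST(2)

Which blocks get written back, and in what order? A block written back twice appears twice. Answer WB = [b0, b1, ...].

0: W B1 -> L1 miss  d=D]
1: R B5 -> L1 miss wb->B1  d=-]
2: W B5 -> L1 hit  d=D]
3: W B2 -> L0 miss  d=D]
4: W B1 -> L1 miss wb->B5  d=D]
5: R B0 -> L0 miss wb->B2  d=-]
6: R B3 -> L1 miss wb->B1  d=-]
7: W B2 -> L0 miss  d=D]
8: W B2 -> L0 hit  d=D]
9: R B2 -> L0 hit  d=D]
10: R B1 -> L1 miss  d=-]
11: W B2 -> L0 hit  d=D]
12: W B5 -> L1 miss  d=D]
13: R B1 -> L1 miss wb->B5  d=-]
14: W B2 -> L0 hit  d=D]

WB = [1, 5, 2, 1, 5]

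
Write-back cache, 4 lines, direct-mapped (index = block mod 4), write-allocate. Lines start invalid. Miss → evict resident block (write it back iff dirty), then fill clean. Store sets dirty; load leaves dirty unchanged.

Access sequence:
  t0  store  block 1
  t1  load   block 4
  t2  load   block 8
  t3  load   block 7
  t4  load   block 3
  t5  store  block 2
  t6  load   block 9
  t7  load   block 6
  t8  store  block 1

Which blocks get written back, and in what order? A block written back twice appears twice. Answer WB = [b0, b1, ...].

0: W B1 -> L1 miss  d=D]
1: R B4 -> L0 miss  d=-]
2: R B8 -> L0 miss  d=-]
3: R B7 -> L3 miss  d=-]
4: R B3 -> L3 miss  d=-]
5: W B2 -> L2 miss  d=D]
6: R B9 -> L1 miss wb->B1  d=-]
7: R B6 -> L2 miss wb->B2  d=-]
8: W B1 -> L1 miss  d=D]

WB = [1, 2]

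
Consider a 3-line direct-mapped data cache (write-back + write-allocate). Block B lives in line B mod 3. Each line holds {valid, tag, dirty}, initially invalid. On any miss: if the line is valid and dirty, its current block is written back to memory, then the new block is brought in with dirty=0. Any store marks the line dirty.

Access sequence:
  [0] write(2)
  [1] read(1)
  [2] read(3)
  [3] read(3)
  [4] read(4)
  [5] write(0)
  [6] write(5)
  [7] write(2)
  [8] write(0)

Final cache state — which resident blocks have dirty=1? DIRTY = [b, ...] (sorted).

DIRTY = [0, 2]

  0 | W B2 → L2 miss [D]
  1 | R B1 → L1 miss [-]
  2 | R B3 → L0 miss [-]
  3 | R B3 → L0 hit [-]
  4 | R B4 → L1 miss [-]
  5 | W B0 → L0 miss [D]
  6 | W B5 → L2 miss wb→B2 [D]
  7 | W B2 → L2 miss wb→B5 [D]
  8 | W B0 → L0 hit [D]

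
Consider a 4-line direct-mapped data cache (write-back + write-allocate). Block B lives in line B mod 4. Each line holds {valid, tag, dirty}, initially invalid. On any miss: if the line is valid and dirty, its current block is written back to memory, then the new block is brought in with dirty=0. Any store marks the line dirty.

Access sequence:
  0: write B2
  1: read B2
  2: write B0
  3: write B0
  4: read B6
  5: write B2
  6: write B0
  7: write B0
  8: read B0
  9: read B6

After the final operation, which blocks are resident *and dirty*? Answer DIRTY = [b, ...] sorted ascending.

DIRTY = [0]

0: W B2 -> L2 miss  d=D]
1: R B2 -> L2 hit  d=D]
2: W B0 -> L0 miss  d=D]
3: W B0 -> L0 hit  d=D]
4: R B6 -> L2 miss wb->B2  d=-]
5: W B2 -> L2 miss  d=D]
6: W B0 -> L0 hit  d=D]
7: W B0 -> L0 hit  d=D]
8: R B0 -> L0 hit  d=D]
9: R B6 -> L2 miss wb->B2  d=-]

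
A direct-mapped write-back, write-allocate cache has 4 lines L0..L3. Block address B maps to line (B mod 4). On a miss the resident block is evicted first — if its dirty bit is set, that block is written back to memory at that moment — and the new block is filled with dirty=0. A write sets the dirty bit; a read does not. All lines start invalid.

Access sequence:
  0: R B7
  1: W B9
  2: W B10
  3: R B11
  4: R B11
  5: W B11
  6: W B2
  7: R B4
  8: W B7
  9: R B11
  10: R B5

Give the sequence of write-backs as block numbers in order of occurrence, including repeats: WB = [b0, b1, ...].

WB = [10, 11, 7, 9]

  0 | R B7 → L3 miss [-]
  1 | W B9 → L1 miss [D]
  2 | W B10 → L2 miss [D]
  3 | R B11 → L3 miss [-]
  4 | R B11 → L3 hit [-]
  5 | W B11 → L3 hit [D]
  6 | W B2 → L2 miss wb→B10 [D]
  7 | R B4 → L0 miss [-]
  8 | W B7 → L3 miss wb→B11 [D]
  9 | R B11 → L3 miss wb→B7 [-]
  10 | R B5 → L1 miss wb→B9 [-]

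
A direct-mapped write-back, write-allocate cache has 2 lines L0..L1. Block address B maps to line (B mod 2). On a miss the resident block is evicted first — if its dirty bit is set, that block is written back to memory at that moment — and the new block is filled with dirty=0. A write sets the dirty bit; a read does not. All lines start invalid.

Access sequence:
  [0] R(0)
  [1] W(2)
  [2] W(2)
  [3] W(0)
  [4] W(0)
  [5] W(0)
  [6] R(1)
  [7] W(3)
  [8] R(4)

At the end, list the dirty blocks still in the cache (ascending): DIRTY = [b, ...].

0: R B0 → L0 miss [-]
1: W B2 → L0 miss [D]
2: W B2 → L0 hit [D]
3: W B0 → L0 miss wb→B2 [D]
4: W B0 → L0 hit [D]
5: W B0 → L0 hit [D]
6: R B1 → L1 miss [-]
7: W B3 → L1 miss [D]
8: R B4 → L0 miss wb→B0 [-]

DIRTY = [3]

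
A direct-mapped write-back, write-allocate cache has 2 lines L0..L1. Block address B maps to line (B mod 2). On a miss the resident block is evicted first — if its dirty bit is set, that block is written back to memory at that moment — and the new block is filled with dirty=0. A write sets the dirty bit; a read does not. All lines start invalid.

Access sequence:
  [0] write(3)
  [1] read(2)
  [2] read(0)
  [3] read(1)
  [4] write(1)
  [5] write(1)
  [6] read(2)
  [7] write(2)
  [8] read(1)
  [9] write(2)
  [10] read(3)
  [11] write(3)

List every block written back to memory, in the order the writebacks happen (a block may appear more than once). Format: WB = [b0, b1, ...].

WB = [3, 1]

0: W B3 → L1 miss [D]
1: R B2 → L0 miss [-]
2: R B0 → L0 miss [-]
3: R B1 → L1 miss wb→B3 [-]
4: W B1 → L1 hit [D]
5: W B1 → L1 hit [D]
6: R B2 → L0 miss [-]
7: W B2 → L0 hit [D]
8: R B1 → L1 hit [D]
9: W B2 → L0 hit [D]
10: R B3 → L1 miss wb→B1 [-]
11: W B3 → L1 hit [D]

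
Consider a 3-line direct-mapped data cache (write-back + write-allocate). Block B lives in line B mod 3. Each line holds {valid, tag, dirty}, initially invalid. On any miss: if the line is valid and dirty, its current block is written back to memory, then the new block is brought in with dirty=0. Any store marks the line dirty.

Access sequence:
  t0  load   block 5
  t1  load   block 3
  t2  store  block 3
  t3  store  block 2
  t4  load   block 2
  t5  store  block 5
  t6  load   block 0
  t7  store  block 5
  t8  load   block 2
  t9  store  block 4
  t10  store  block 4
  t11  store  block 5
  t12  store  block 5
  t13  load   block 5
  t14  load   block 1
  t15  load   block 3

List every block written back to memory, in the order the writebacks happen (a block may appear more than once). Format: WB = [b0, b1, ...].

0: R B5 → L2 miss [-]
1: R B3 → L0 miss [-]
2: W B3 → L0 hit [D]
3: W B2 → L2 miss [D]
4: R B2 → L2 hit [D]
5: W B5 → L2 miss wb→B2 [D]
6: R B0 → L0 miss wb→B3 [-]
7: W B5 → L2 hit [D]
8: R B2 → L2 miss wb→B5 [-]
9: W B4 → L1 miss [D]
10: W B4 → L1 hit [D]
11: W B5 → L2 miss [D]
12: W B5 → L2 hit [D]
13: R B5 → L2 hit [D]
14: R B1 → L1 miss wb→B4 [-]
15: R B3 → L0 miss [-]

WB = [2, 3, 5, 4]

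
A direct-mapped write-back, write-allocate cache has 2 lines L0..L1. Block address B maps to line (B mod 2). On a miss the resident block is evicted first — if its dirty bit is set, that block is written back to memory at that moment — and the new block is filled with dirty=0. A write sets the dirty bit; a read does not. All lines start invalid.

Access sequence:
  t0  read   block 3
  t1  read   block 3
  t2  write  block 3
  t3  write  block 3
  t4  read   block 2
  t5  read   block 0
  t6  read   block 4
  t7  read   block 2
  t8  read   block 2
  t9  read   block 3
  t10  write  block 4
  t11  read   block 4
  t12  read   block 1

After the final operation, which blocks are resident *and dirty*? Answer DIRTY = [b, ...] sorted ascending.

DIRTY = [4]

0: R B3 -> L1 miss  d=-]
1: R B3 -> L1 hit  d=-]
2: W B3 -> L1 hit  d=D]
3: W B3 -> L1 hit  d=D]
4: R B2 -> L0 miss  d=-]
5: R B0 -> L0 miss  d=-]
6: R B4 -> L0 miss  d=-]
7: R B2 -> L0 miss  d=-]
8: R B2 -> L0 hit  d=-]
9: R B3 -> L1 hit  d=D]
10: W B4 -> L0 miss  d=D]
11: R B4 -> L0 hit  d=D]
12: R B1 -> L1 miss wb->B3  d=-]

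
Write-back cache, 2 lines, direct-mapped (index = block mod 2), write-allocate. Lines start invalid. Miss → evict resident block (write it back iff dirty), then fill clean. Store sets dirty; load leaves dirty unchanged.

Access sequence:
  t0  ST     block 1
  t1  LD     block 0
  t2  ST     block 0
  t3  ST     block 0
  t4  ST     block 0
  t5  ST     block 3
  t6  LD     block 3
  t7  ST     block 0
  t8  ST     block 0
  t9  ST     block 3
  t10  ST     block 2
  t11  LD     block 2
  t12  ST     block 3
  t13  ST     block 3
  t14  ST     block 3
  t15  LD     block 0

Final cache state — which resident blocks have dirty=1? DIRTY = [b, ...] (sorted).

DIRTY = [3]

0: W B1 -> L1 miss  d=D]
1: R B0 -> L0 miss  d=-]
2: W B0 -> L0 hit  d=D]
3: W B0 -> L0 hit  d=D]
4: W B0 -> L0 hit  d=D]
5: W B3 -> L1 miss wb->B1  d=D]
6: R B3 -> L1 hit  d=D]
7: W B0 -> L0 hit  d=D]
8: W B0 -> L0 hit  d=D]
9: W B3 -> L1 hit  d=D]
10: W B2 -> L0 miss wb->B0  d=D]
11: R B2 -> L0 hit  d=D]
12: W B3 -> L1 hit  d=D]
13: W B3 -> L1 hit  d=D]
14: W B3 -> L1 hit  d=D]
15: R B0 -> L0 miss wb->B2  d=-]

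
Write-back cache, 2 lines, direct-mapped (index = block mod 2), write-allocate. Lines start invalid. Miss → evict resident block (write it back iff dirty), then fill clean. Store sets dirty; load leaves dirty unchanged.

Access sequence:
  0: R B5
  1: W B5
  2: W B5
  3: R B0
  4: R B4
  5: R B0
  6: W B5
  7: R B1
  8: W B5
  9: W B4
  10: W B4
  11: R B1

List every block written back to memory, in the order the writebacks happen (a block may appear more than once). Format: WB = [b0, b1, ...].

0: R B5 -> L1 miss  d=-]
1: W B5 -> L1 hit  d=D]
2: W B5 -> L1 hit  d=D]
3: R B0 -> L0 miss  d=-]
4: R B4 -> L0 miss  d=-]
5: R B0 -> L0 miss  d=-]
6: W B5 -> L1 hit  d=D]
7: R B1 -> L1 miss wb->B5  d=-]
8: W B5 -> L1 miss  d=D]
9: W B4 -> L0 miss  d=D]
10: W B4 -> L0 hit  d=D]
11: R B1 -> L1 miss wb->B5  d=-]

WB = [5, 5]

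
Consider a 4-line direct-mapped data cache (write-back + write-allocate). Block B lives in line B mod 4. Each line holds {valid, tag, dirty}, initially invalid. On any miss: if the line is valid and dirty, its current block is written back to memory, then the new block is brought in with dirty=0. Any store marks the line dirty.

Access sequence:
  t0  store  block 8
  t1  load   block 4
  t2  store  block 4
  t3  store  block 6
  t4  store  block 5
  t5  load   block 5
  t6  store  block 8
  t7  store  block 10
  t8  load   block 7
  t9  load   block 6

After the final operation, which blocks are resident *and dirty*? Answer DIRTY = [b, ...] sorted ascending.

0: W B8 -> L0 miss  d=D]
1: R B4 -> L0 miss wb->B8  d=-]
2: W B4 -> L0 hit  d=D]
3: W B6 -> L2 miss  d=D]
4: W B5 -> L1 miss  d=D]
5: R B5 -> L1 hit  d=D]
6: W B8 -> L0 miss wb->B4  d=D]
7: W B10 -> L2 miss wb->B6  d=D]
8: R B7 -> L3 miss  d=-]
9: R B6 -> L2 miss wb->B10  d=-]

DIRTY = [5, 8]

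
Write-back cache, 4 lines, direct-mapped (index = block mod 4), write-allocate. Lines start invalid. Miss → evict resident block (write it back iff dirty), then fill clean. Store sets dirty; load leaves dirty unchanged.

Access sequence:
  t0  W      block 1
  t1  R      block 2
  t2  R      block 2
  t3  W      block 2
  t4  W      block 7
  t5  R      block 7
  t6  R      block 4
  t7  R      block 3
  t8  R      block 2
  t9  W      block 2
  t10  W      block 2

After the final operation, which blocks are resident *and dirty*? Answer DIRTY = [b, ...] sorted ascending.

0: W B1 → L1 miss [D]
1: R B2 → L2 miss [-]
2: R B2 → L2 hit [-]
3: W B2 → L2 hit [D]
4: W B7 → L3 miss [D]
5: R B7 → L3 hit [D]
6: R B4 → L0 miss [-]
7: R B3 → L3 miss wb→B7 [-]
8: R B2 → L2 hit [D]
9: W B2 → L2 hit [D]
10: W B2 → L2 hit [D]

DIRTY = [1, 2]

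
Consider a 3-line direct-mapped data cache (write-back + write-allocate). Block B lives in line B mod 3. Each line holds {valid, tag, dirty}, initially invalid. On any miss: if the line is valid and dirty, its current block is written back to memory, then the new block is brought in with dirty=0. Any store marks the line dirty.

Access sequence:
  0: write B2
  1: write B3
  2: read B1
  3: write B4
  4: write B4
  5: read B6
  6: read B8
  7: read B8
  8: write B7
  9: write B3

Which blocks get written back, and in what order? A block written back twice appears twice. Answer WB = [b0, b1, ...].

WB = [3, 2, 4]

0: W B2 → L2 miss [D]
1: W B3 → L0 miss [D]
2: R B1 → L1 miss [-]
3: W B4 → L1 miss [D]
4: W B4 → L1 hit [D]
5: R B6 → L0 miss wb→B3 [-]
6: R B8 → L2 miss wb→B2 [-]
7: R B8 → L2 hit [-]
8: W B7 → L1 miss wb→B4 [D]
9: W B3 → L0 miss [D]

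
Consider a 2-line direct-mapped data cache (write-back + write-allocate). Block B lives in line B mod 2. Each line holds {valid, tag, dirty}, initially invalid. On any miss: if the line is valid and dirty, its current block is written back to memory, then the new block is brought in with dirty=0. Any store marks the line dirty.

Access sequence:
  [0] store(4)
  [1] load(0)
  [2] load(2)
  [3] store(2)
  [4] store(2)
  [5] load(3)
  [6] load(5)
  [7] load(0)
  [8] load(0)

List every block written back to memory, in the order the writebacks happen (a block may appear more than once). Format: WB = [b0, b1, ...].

WB = [4, 2]

0: W B4 → L0 miss [D]
1: R B0 → L0 miss wb→B4 [-]
2: R B2 → L0 miss [-]
3: W B2 → L0 hit [D]
4: W B2 → L0 hit [D]
5: R B3 → L1 miss [-]
6: R B5 → L1 miss [-]
7: R B0 → L0 miss wb→B2 [-]
8: R B0 → L0 hit [-]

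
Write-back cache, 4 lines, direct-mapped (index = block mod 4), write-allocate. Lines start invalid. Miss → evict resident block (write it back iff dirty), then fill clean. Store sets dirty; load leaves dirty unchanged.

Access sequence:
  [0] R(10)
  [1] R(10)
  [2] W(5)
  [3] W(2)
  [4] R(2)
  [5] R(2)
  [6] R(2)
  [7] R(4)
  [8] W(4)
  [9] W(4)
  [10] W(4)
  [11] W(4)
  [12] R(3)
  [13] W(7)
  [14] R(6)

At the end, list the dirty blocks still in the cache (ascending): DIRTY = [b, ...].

0: R B10 → L2 miss [-]
1: R B10 → L2 hit [-]
2: W B5 → L1 miss [D]
3: W B2 → L2 miss [D]
4: R B2 → L2 hit [D]
5: R B2 → L2 hit [D]
6: R B2 → L2 hit [D]
7: R B4 → L0 miss [-]
8: W B4 → L0 hit [D]
9: W B4 → L0 hit [D]
10: W B4 → L0 hit [D]
11: W B4 → L0 hit [D]
12: R B3 → L3 miss [-]
13: W B7 → L3 miss [D]
14: R B6 → L2 miss wb→B2 [-]

DIRTY = [4, 5, 7]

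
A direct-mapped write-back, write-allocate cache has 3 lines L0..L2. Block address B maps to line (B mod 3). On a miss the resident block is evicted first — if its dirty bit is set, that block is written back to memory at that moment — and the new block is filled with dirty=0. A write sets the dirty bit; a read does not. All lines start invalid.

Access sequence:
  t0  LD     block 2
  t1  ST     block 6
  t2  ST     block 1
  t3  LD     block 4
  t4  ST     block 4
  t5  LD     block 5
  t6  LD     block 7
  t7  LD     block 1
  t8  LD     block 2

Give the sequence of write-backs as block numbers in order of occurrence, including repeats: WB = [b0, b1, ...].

WB = [1, 4]

  0 | R B2 → L2 miss [-]
  1 | W B6 → L0 miss [D]
  2 | W B1 → L1 miss [D]
  3 | R B4 → L1 miss wb→B1 [-]
  4 | W B4 → L1 hit [D]
  5 | R B5 → L2 miss [-]
  6 | R B7 → L1 miss wb→B4 [-]
  7 | R B1 → L1 miss [-]
  8 | R B2 → L2 miss [-]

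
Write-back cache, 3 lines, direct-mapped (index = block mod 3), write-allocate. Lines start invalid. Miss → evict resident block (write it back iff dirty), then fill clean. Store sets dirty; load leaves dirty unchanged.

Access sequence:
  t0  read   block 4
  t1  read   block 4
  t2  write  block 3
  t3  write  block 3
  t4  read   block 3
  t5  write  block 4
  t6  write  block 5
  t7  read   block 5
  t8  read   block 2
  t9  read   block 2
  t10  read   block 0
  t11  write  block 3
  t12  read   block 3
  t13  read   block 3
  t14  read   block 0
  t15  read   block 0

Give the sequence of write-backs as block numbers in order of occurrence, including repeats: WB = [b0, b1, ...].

WB = [5, 3, 3]

0: R B4 -> L1 miss  d=-]
1: R B4 -> L1 hit  d=-]
2: W B3 -> L0 miss  d=D]
3: W B3 -> L0 hit  d=D]
4: R B3 -> L0 hit  d=D]
5: W B4 -> L1 hit  d=D]
6: W B5 -> L2 miss  d=D]
7: R B5 -> L2 hit  d=D]
8: R B2 -> L2 miss wb->B5  d=-]
9: R B2 -> L2 hit  d=-]
10: R B0 -> L0 miss wb->B3  d=-]
11: W B3 -> L0 miss  d=D]
12: R B3 -> L0 hit  d=D]
13: R B3 -> L0 hit  d=D]
14: R B0 -> L0 miss wb->B3  d=-]
15: R B0 -> L0 hit  d=-]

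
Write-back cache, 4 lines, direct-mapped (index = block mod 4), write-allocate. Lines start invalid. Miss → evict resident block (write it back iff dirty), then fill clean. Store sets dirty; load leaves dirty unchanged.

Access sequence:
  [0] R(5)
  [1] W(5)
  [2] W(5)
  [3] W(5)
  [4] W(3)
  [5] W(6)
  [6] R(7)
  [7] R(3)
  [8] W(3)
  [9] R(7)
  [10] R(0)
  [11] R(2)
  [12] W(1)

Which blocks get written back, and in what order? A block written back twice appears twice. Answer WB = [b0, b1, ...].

WB = [3, 3, 6, 5]

0: R B5 → L1 miss [-]
1: W B5 → L1 hit [D]
2: W B5 → L1 hit [D]
3: W B5 → L1 hit [D]
4: W B3 → L3 miss [D]
5: W B6 → L2 miss [D]
6: R B7 → L3 miss wb→B3 [-]
7: R B3 → L3 miss [-]
8: W B3 → L3 hit [D]
9: R B7 → L3 miss wb→B3 [-]
10: R B0 → L0 miss [-]
11: R B2 → L2 miss wb→B6 [-]
12: W B1 → L1 miss wb→B5 [D]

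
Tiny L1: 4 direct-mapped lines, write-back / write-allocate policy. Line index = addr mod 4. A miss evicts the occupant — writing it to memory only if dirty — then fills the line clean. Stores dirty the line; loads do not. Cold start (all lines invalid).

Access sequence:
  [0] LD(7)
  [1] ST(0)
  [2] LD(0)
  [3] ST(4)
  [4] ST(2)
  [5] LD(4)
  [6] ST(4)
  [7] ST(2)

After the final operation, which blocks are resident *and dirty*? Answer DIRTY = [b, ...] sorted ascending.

DIRTY = [2, 4]

0: R B7 -> L3 miss  d=-]
1: W B0 -> L0 miss  d=D]
2: R B0 -> L0 hit  d=D]
3: W B4 -> L0 miss wb->B0  d=D]
4: W B2 -> L2 miss  d=D]
5: R B4 -> L0 hit  d=D]
6: W B4 -> L0 hit  d=D]
7: W B2 -> L2 hit  d=D]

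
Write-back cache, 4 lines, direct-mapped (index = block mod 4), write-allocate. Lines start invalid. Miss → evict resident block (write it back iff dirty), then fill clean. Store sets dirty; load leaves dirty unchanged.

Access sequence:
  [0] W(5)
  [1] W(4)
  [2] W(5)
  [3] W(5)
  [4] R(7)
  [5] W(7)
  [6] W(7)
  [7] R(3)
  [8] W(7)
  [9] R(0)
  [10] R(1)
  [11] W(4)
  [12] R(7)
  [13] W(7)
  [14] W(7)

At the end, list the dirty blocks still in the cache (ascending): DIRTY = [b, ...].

0: W B5 → L1 miss [D]
1: W B4 → L0 miss [D]
2: W B5 → L1 hit [D]
3: W B5 → L1 hit [D]
4: R B7 → L3 miss [-]
5: W B7 → L3 hit [D]
6: W B7 → L3 hit [D]
7: R B3 → L3 miss wb→B7 [-]
8: W B7 → L3 miss [D]
9: R B0 → L0 miss wb→B4 [-]
10: R B1 → L1 miss wb→B5 [-]
11: W B4 → L0 miss [D]
12: R B7 → L3 hit [D]
13: W B7 → L3 hit [D]
14: W B7 → L3 hit [D]

DIRTY = [4, 7]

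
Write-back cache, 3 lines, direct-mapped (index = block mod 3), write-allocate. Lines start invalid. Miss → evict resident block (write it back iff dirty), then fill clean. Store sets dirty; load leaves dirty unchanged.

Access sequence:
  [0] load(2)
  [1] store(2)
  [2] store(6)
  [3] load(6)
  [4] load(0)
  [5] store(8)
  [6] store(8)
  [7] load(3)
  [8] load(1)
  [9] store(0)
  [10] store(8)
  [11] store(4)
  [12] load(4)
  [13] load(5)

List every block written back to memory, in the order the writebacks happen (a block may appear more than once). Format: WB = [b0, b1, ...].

  0 | R B2 → L2 miss [-]
  1 | W B2 → L2 hit [D]
  2 | W B6 → L0 miss [D]
  3 | R B6 → L0 hit [D]
  4 | R B0 → L0 miss wb→B6 [-]
  5 | W B8 → L2 miss wb→B2 [D]
  6 | W B8 → L2 hit [D]
  7 | R B3 → L0 miss [-]
  8 | R B1 → L1 miss [-]
  9 | W B0 → L0 miss [D]
  10 | W B8 → L2 hit [D]
  11 | W B4 → L1 miss [D]
  12 | R B4 → L1 hit [D]
  13 | R B5 → L2 miss wb→B8 [-]

WB = [6, 2, 8]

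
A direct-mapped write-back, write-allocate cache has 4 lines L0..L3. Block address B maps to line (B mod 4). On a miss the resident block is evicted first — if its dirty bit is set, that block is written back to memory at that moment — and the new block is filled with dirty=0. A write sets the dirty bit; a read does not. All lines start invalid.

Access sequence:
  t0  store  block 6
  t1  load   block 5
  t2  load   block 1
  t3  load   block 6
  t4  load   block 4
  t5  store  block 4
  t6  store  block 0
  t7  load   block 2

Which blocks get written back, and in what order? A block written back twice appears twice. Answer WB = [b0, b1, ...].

WB = [4, 6]

  0 | W B6 → L2 miss [D]
  1 | R B5 → L1 miss [-]
  2 | R B1 → L1 miss [-]
  3 | R B6 → L2 hit [D]
  4 | R B4 → L0 miss [-]
  5 | W B4 → L0 hit [D]
  6 | W B0 → L0 miss wb→B4 [D]
  7 | R B2 → L2 miss wb→B6 [-]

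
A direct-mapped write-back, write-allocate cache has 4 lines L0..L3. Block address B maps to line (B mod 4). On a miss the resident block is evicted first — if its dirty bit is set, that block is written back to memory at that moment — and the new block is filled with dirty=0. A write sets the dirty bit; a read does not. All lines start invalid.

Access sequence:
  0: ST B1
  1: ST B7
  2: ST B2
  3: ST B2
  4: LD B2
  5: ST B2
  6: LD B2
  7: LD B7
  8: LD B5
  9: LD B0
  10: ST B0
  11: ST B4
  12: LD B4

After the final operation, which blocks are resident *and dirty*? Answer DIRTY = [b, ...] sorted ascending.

DIRTY = [2, 4, 7]

0: W B1 → L1 miss [D]
1: W B7 → L3 miss [D]
2: W B2 → L2 miss [D]
3: W B2 → L2 hit [D]
4: R B2 → L2 hit [D]
5: W B2 → L2 hit [D]
6: R B2 → L2 hit [D]
7: R B7 → L3 hit [D]
8: R B5 → L1 miss wb→B1 [-]
9: R B0 → L0 miss [-]
10: W B0 → L0 hit [D]
11: W B4 → L0 miss wb→B0 [D]
12: R B4 → L0 hit [D]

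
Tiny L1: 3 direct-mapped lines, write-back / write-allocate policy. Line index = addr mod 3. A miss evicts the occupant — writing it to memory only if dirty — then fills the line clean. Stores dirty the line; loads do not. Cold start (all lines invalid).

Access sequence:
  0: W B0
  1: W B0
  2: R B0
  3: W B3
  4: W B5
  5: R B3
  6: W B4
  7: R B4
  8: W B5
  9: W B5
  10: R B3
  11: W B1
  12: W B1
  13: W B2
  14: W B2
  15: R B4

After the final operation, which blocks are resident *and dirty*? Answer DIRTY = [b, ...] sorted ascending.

DIRTY = [2, 3]

0: W B0 -> L0 miss  d=D]
1: W B0 -> L0 hit  d=D]
2: R B0 -> L0 hit  d=D]
3: W B3 -> L0 miss wb->B0  d=D]
4: W B5 -> L2 miss  d=D]
5: R B3 -> L0 hit  d=D]
6: W B4 -> L1 miss  d=D]
7: R B4 -> L1 hit  d=D]
8: W B5 -> L2 hit  d=D]
9: W B5 -> L2 hit  d=D]
10: R B3 -> L0 hit  d=D]
11: W B1 -> L1 miss wb->B4  d=D]
12: W B1 -> L1 hit  d=D]
13: W B2 -> L2 miss wb->B5  d=D]
14: W B2 -> L2 hit  d=D]
15: R B4 -> L1 miss wb->B1  d=-]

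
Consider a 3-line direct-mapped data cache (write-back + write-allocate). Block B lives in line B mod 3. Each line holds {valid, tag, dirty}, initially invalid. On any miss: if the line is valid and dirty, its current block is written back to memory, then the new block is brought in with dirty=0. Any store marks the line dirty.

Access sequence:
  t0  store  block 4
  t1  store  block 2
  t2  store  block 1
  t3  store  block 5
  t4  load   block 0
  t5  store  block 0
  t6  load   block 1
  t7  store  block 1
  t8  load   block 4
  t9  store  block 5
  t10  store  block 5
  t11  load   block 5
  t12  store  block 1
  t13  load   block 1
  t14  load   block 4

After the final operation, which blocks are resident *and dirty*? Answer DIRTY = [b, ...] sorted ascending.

0: W B4 -> L1 miss  d=D]
1: W B2 -> L2 miss  d=D]
2: W B1 -> L1 miss wb->B4  d=D]
3: W B5 -> L2 miss wb->B2  d=D]
4: R B0 -> L0 miss  d=-]
5: W B0 -> L0 hit  d=D]
6: R B1 -> L1 hit  d=D]
7: W B1 -> L1 hit  d=D]
8: R B4 -> L1 miss wb->B1  d=-]
9: W B5 -> L2 hit  d=D]
10: W B5 -> L2 hit  d=D]
11: R B5 -> L2 hit  d=D]
12: W B1 -> L1 miss  d=D]
13: R B1 -> L1 hit  d=D]
14: R B4 -> L1 miss wb->B1  d=-]

DIRTY = [0, 5]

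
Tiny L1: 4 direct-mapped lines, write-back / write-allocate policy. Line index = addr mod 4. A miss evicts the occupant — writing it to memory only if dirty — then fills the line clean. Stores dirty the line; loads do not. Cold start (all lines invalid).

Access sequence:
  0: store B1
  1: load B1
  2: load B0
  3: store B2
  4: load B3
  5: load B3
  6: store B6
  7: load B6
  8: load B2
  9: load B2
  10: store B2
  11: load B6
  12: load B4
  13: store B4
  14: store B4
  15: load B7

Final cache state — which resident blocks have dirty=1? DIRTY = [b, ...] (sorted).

  0 | W B1 → L1 miss [D]
  1 | R B1 → L1 hit [D]
  2 | R B0 → L0 miss [-]
  3 | W B2 → L2 miss [D]
  4 | R B3 → L3 miss [-]
  5 | R B3 → L3 hit [-]
  6 | W B6 → L2 miss wb→B2 [D]
  7 | R B6 → L2 hit [D]
  8 | R B2 → L2 miss wb→B6 [-]
  9 | R B2 → L2 hit [-]
  10 | W B2 → L2 hit [D]
  11 | R B6 → L2 miss wb→B2 [-]
  12 | R B4 → L0 miss [-]
  13 | W B4 → L0 hit [D]
  14 | W B4 → L0 hit [D]
  15 | R B7 → L3 miss [-]

DIRTY = [1, 4]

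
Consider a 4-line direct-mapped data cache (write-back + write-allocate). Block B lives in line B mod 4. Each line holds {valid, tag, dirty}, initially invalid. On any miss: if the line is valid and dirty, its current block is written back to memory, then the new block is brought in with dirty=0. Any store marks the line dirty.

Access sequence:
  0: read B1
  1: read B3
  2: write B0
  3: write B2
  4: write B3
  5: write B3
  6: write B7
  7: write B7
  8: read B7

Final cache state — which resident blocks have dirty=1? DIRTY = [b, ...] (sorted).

  0 | R B1 → L1 miss [-]
  1 | R B3 → L3 miss [-]
  2 | W B0 → L0 miss [D]
  3 | W B2 → L2 miss [D]
  4 | W B3 → L3 hit [D]
  5 | W B3 → L3 hit [D]
  6 | W B7 → L3 miss wb→B3 [D]
  7 | W B7 → L3 hit [D]
  8 | R B7 → L3 hit [D]

DIRTY = [0, 2, 7]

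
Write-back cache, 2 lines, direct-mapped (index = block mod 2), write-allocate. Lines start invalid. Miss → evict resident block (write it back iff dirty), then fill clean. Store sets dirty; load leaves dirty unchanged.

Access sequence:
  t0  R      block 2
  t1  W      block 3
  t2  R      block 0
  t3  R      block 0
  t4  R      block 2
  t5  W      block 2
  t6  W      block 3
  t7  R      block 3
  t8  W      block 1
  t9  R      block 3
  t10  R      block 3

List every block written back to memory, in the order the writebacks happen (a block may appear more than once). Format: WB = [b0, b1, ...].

  0 | R B2 → L0 miss [-]
  1 | W B3 → L1 miss [D]
  2 | R B0 → L0 miss [-]
  3 | R B0 → L0 hit [-]
  4 | R B2 → L0 miss [-]
  5 | W B2 → L0 hit [D]
  6 | W B3 → L1 hit [D]
  7 | R B3 → L1 hit [D]
  8 | W B1 → L1 miss wb→B3 [D]
  9 | R B3 → L1 miss wb→B1 [-]
  10 | R B3 → L1 hit [-]

WB = [3, 1]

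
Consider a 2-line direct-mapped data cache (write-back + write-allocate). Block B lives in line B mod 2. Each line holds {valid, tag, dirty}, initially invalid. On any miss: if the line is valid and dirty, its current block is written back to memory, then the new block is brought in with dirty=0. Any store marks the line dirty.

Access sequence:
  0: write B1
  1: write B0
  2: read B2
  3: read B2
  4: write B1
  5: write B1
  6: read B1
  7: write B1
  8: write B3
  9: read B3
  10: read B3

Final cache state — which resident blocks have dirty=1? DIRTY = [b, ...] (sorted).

DIRTY = [3]

  0 | W B1 → L1 miss [D]
  1 | W B0 → L0 miss [D]
  2 | R B2 → L0 miss wb→B0 [-]
  3 | R B2 → L0 hit [-]
  4 | W B1 → L1 hit [D]
  5 | W B1 → L1 hit [D]
  6 | R B1 → L1 hit [D]
  7 | W B1 → L1 hit [D]
  8 | W B3 → L1 miss wb→B1 [D]
  9 | R B3 → L1 hit [D]
  10 | R B3 → L1 hit [D]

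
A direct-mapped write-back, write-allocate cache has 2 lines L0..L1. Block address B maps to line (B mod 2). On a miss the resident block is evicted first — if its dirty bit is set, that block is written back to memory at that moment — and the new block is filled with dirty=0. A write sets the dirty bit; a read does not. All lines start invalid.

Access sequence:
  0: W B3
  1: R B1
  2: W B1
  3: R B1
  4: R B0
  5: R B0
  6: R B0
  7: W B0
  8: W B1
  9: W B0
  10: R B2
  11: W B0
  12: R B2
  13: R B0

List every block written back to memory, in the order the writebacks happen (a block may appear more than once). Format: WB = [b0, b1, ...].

  0 | W B3 → L1 miss [D]
  1 | R B1 → L1 miss wb→B3 [-]
  2 | W B1 → L1 hit [D]
  3 | R B1 → L1 hit [D]
  4 | R B0 → L0 miss [-]
  5 | R B0 → L0 hit [-]
  6 | R B0 → L0 hit [-]
  7 | W B0 → L0 hit [D]
  8 | W B1 → L1 hit [D]
  9 | W B0 → L0 hit [D]
  10 | R B2 → L0 miss wb→B0 [-]
  11 | W B0 → L0 miss [D]
  12 | R B2 → L0 miss wb→B0 [-]
  13 | R B0 → L0 miss [-]

WB = [3, 0, 0]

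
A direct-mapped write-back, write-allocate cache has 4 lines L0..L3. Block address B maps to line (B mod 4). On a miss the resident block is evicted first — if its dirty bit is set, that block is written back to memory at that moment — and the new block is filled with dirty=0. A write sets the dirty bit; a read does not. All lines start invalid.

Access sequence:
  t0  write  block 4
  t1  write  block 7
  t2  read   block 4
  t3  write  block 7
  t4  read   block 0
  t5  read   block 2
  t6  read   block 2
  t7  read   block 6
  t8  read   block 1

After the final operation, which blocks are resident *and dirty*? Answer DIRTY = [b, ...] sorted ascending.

  0 | W B4 → L0 miss [D]
  1 | W B7 → L3 miss [D]
  2 | R B4 → L0 hit [D]
  3 | W B7 → L3 hit [D]
  4 | R B0 → L0 miss wb→B4 [-]
  5 | R B2 → L2 miss [-]
  6 | R B2 → L2 hit [-]
  7 | R B6 → L2 miss [-]
  8 | R B1 → L1 miss [-]

DIRTY = [7]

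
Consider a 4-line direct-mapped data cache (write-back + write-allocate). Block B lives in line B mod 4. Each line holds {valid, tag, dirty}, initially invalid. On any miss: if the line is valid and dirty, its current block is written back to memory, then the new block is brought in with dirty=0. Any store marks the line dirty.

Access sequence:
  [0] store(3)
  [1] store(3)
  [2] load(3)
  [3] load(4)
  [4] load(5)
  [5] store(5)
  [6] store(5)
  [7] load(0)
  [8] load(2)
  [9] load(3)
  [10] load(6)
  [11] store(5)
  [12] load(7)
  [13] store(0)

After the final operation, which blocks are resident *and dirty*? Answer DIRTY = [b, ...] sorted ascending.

DIRTY = [0, 5]

0: W B3 -> L3 miss  d=D]
1: W B3 -> L3 hit  d=D]
2: R B3 -> L3 hit  d=D]
3: R B4 -> L0 miss  d=-]
4: R B5 -> L1 miss  d=-]
5: W B5 -> L1 hit  d=D]
6: W B5 -> L1 hit  d=D]
7: R B0 -> L0 miss  d=-]
8: R B2 -> L2 miss  d=-]
9: R B3 -> L3 hit  d=D]
10: R B6 -> L2 miss  d=-]
11: W B5 -> L1 hit  d=D]
12: R B7 -> L3 miss wb->B3  d=-]
13: W B0 -> L0 hit  d=D]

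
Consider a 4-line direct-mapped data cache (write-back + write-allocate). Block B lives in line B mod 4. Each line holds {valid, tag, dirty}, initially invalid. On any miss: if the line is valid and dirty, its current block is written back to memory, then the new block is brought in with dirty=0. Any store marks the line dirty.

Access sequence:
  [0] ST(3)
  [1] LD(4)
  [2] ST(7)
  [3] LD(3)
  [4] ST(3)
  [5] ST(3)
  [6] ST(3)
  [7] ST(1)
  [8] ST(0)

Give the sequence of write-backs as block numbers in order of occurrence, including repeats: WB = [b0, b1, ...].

0: W B3 -> L3 miss  d=D]
1: R B4 -> L0 miss  d=-]
2: W B7 -> L3 miss wb->B3  d=D]
3: R B3 -> L3 miss wb->B7  d=-]
4: W B3 -> L3 hit  d=D]
5: W B3 -> L3 hit  d=D]
6: W B3 -> L3 hit  d=D]
7: W B1 -> L1 miss  d=D]
8: W B0 -> L0 miss  d=D]

WB = [3, 7]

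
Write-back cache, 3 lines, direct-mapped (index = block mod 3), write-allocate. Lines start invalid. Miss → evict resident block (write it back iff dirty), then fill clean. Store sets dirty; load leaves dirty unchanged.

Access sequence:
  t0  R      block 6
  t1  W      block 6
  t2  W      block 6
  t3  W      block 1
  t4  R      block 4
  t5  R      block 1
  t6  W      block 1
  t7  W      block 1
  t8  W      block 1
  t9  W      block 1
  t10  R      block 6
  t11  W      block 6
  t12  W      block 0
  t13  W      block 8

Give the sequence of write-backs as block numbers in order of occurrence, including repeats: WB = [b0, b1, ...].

WB = [1, 6]

  0 | R B6 → L0 miss [-]
  1 | W B6 → L0 hit [D]
  2 | W B6 → L0 hit [D]
  3 | W B1 → L1 miss [D]
  4 | R B4 → L1 miss wb→B1 [-]
  5 | R B1 → L1 miss [-]
  6 | W B1 → L1 hit [D]
  7 | W B1 → L1 hit [D]
  8 | W B1 → L1 hit [D]
  9 | W B1 → L1 hit [D]
  10 | R B6 → L0 hit [D]
  11 | W B6 → L0 hit [D]
  12 | W B0 → L0 miss wb→B6 [D]
  13 | W B8 → L2 miss [D]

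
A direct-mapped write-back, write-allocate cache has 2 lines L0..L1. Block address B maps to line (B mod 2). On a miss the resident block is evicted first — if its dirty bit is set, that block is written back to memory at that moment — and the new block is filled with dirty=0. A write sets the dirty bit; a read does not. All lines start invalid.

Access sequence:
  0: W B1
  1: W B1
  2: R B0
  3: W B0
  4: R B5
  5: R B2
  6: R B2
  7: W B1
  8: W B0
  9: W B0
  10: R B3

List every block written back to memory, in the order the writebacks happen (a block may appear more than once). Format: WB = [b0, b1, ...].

0: W B1 -> L1 miss  d=D]
1: W B1 -> L1 hit  d=D]
2: R B0 -> L0 miss  d=-]
3: W B0 -> L0 hit  d=D]
4: R B5 -> L1 miss wb->B1  d=-]
5: R B2 -> L0 miss wb->B0  d=-]
6: R B2 -> L0 hit  d=-]
7: W B1 -> L1 miss  d=D]
8: W B0 -> L0 miss  d=D]
9: W B0 -> L0 hit  d=D]
10: R B3 -> L1 miss wb->B1  d=-]

WB = [1, 0, 1]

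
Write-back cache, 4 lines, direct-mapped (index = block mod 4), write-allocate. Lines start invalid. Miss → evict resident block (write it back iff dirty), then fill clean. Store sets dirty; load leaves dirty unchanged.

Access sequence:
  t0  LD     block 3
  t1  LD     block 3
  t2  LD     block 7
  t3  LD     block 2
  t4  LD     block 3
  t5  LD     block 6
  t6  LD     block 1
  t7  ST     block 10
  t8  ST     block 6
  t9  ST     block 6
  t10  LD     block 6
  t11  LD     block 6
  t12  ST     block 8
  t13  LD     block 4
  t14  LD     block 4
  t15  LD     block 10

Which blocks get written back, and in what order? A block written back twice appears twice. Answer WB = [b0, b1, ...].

  0 | R B3 → L3 miss [-]
  1 | R B3 → L3 hit [-]
  2 | R B7 → L3 miss [-]
  3 | R B2 → L2 miss [-]
  4 | R B3 → L3 miss [-]
  5 | R B6 → L2 miss [-]
  6 | R B1 → L1 miss [-]
  7 | W B10 → L2 miss [D]
  8 | W B6 → L2 miss wb→B10 [D]
  9 | W B6 → L2 hit [D]
  10 | R B6 → L2 hit [D]
  11 | R B6 → L2 hit [D]
  12 | W B8 → L0 miss [D]
  13 | R B4 → L0 miss wb→B8 [-]
  14 | R B4 → L0 hit [-]
  15 | R B10 → L2 miss wb→B6 [-]

WB = [10, 8, 6]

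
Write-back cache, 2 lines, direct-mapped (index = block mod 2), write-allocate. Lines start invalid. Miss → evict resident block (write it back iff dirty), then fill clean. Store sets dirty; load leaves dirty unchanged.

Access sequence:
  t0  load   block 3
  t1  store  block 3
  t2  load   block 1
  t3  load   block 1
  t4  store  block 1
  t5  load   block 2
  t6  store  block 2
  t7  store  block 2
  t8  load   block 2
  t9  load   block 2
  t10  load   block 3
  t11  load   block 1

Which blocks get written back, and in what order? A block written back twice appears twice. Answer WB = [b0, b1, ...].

WB = [3, 1]

0: R B3 → L1 miss [-]
1: W B3 → L1 hit [D]
2: R B1 → L1 miss wb→B3 [-]
3: R B1 → L1 hit [-]
4: W B1 → L1 hit [D]
5: R B2 → L0 miss [-]
6: W B2 → L0 hit [D]
7: W B2 → L0 hit [D]
8: R B2 → L0 hit [D]
9: R B2 → L0 hit [D]
10: R B3 → L1 miss wb→B1 [-]
11: R B1 → L1 miss [-]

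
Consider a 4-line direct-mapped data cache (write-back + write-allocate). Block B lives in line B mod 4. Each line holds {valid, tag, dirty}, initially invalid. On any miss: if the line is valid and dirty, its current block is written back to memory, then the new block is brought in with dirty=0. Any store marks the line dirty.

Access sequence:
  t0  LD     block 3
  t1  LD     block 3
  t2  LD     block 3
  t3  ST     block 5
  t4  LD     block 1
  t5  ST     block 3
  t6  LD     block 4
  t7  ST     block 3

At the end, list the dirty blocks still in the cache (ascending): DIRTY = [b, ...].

0: R B3 -> L3 miss  d=-]
1: R B3 -> L3 hit  d=-]
2: R B3 -> L3 hit  d=-]
3: W B5 -> L1 miss  d=D]
4: R B1 -> L1 miss wb->B5  d=-]
5: W B3 -> L3 hit  d=D]
6: R B4 -> L0 miss  d=-]
7: W B3 -> L3 hit  d=D]

DIRTY = [3]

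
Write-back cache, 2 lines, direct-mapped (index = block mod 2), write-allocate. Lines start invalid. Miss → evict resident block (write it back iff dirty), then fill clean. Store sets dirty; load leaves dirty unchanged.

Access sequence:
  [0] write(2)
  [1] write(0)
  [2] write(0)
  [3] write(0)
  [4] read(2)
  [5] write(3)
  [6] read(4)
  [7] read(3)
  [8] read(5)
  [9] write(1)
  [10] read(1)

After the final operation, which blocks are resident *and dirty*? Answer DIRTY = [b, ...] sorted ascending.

DIRTY = [1]

0: W B2 -> L0 miss  d=D]
1: W B0 -> L0 miss wb->B2  d=D]
2: W B0 -> L0 hit  d=D]
3: W B0 -> L0 hit  d=D]
4: R B2 -> L0 miss wb->B0  d=-]
5: W B3 -> L1 miss  d=D]
6: R B4 -> L0 miss  d=-]
7: R B3 -> L1 hit  d=D]
8: R B5 -> L1 miss wb->B3  d=-]
9: W B1 -> L1 miss  d=D]
10: R B1 -> L1 hit  d=D]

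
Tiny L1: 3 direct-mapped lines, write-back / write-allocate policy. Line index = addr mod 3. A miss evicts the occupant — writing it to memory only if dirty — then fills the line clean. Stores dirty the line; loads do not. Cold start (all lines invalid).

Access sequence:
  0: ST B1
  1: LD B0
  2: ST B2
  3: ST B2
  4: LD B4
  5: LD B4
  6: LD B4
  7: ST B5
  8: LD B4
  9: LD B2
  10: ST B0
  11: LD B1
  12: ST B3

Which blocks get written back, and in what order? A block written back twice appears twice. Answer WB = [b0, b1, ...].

WB = [1, 2, 5, 0]

0: W B1 -> L1 miss  d=D]
1: R B0 -> L0 miss  d=-]
2: W B2 -> L2 miss  d=D]
3: W B2 -> L2 hit  d=D]
4: R B4 -> L1 miss wb->B1  d=-]
5: R B4 -> L1 hit  d=-]
6: R B4 -> L1 hit  d=-]
7: W B5 -> L2 miss wb->B2  d=D]
8: R B4 -> L1 hit  d=-]
9: R B2 -> L2 miss wb->B5  d=-]
10: W B0 -> L0 hit  d=D]
11: R B1 -> L1 miss  d=-]
12: W B3 -> L0 miss wb->B0  d=D]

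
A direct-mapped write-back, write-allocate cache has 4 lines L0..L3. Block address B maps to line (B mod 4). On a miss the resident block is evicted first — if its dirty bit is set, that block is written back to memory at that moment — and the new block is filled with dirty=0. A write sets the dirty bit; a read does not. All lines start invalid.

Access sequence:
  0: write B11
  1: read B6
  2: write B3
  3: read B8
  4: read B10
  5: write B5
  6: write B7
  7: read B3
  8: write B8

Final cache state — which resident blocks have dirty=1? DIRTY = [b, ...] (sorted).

DIRTY = [5, 8]

  0 | W B11 → L3 miss [D]
  1 | R B6 → L2 miss [-]
  2 | W B3 → L3 miss wb→B11 [D]
  3 | R B8 → L0 miss [-]
  4 | R B10 → L2 miss [-]
  5 | W B5 → L1 miss [D]
  6 | W B7 → L3 miss wb→B3 [D]
  7 | R B3 → L3 miss wb→B7 [-]
  8 | W B8 → L0 hit [D]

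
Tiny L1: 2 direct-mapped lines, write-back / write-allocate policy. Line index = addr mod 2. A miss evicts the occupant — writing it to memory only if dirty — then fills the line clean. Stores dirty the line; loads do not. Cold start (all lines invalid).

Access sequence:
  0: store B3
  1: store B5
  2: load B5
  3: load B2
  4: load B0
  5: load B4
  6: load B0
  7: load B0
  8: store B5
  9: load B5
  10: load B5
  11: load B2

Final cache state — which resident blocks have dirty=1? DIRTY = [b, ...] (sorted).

  0 | W B3 → L1 miss [D]
  1 | W B5 → L1 miss wb→B3 [D]
  2 | R B5 → L1 hit [D]
  3 | R B2 → L0 miss [-]
  4 | R B0 → L0 miss [-]
  5 | R B4 → L0 miss [-]
  6 | R B0 → L0 miss [-]
  7 | R B0 → L0 hit [-]
  8 | W B5 → L1 hit [D]
  9 | R B5 → L1 hit [D]
  10 | R B5 → L1 hit [D]
  11 | R B2 → L0 miss [-]

DIRTY = [5]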